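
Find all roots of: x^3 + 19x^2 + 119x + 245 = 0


Let p(x) = x^3 + 19x^2 + 119x + 245. By the rational root theorem (leading coefficient 1), any rational root is an integer divisor of 245: try ±1, ±2, ... in turn.
Test x = 1: value = 384 ≠ 0.
Test x = -1: value = 144 ≠ 0.
Test x = 5: value = 1440 ≠ 0.
Test x = -5: value = 0 ✓, so (x + 5) is a factor.
Synthetic division by (x + 5): bring down 1; 1(-5) + 19 = 14; 14(-5) + 119 = 49; 49(-5) + 245 = 0 → quotient x^2 + 14x + 49, remainder 0.
Solve the quadratic x^2 + 14x + 49 = 0: discriminant = 14^2 - 4(1)(49) = 196 - 196 = 0.
Discriminant = 0, so a double root: x = -14/2 = -7.
Collecting all roots found:

x = -7 (multiplicity 2), x = -5


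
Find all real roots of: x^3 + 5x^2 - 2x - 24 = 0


Let p(x) = x^3 + 5x^2 - 2x - 24. By the rational root theorem (leading coefficient 1), any rational root is an integer divisor of 24: try ±1, ±2, ... in turn.
Test x = 1: value = -20 ≠ 0.
Test x = -1: value = -18 ≠ 0.
Test x = 2: value = 0 ✓, so (x - 2) is a factor.
Synthetic division by (x - 2): bring down 1; 1(2) + 5 = 7; 7(2) - 2 = 12; 12(2) - 24 = 0 → quotient x^2 + 7x + 12, remainder 0.
Solve the quadratic x^2 + 7x + 12 = 0: discriminant = 7^2 - 4(1)(12) = 49 - 48 = 1.
sqrt(1) = 1, so x = (-7 ± 1)/2: x = -3 or x = -4.

x = -4, x = -3, x = 2


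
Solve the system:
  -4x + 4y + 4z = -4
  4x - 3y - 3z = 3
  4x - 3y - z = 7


Using Cramer's rule. Expand each determinant along the first row.
D  = (-4)*[(-3)*(-1) - (-3)*(-3)] - 4*[4*(-1) - (-3)*4] + 4*[4*(-3) - (-3)*4]
  = (-4)*(-6) - 4*(8) + 4*(0) = -8
Dx = (-4)*[(-3)*(-1) - (-3)*(-3)] - 4*[3*(-1) - (-3)*7] + 4*[3*(-3) - (-3)*7]
  = (-4)*(-6) - 4*(18) + 4*(12) = 0
Dy = (-4)*[3*(-1) - (-3)*7] - (-4)*[4*(-1) - (-3)*4] + 4*[4*7 - 3*4]
  = (-4)*(18) - (-4)*(8) + 4*(16) = 24
Dz = (-4)*[(-3)*7 - 3*(-3)] - 4*[4*7 - 3*4] + (-4)*[4*(-3) - (-3)*4]
  = (-4)*(-12) - 4*(16) + (-4)*(0) = -16
x = Dx/D = 0/-8 = 0, y = Dy/D = 24/-8 = -3, z = Dz/D = -16/-8 = 2
Check eq1: (-4)(0) + (4)(-3) + (4)(2) = -4 = -4 ✓
Check eq2: (4)(0) + (-3)(-3) + (-3)(2) = 3 = 3 ✓
Check eq3: (4)(0) + (-3)(-3) + (-1)(2) = 7 = 7 ✓

x = 0, y = -3, z = 2


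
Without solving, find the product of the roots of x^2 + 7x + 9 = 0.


By Vieta's formulas for ax^2 + bx + c = 0:
  Sum of roots = -b/a
  Product of roots = c/a

Here a = 1, b = 7, c = 9
Sum = -(7)/1 = -7
Product = 9/1 = 9

Product = 9


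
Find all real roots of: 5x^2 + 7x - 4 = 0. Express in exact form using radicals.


Using the quadratic formula: x = (-b ± sqrt(b^2 - 4ac)) / (2a)
Here a = 5, b = 7, c = -4
Discriminant = b^2 - 4ac = 7^2 - 4(5)(-4) = 49 + 80 = 129
Since discriminant = 129 > 0, there are two real roots.
x = (-7 ± sqrt(129)) / 10
Numerically: x ≈ 0.4358 or x ≈ -1.8358

x = (-7 + sqrt(129)) / 10 or x = (-7 - sqrt(129)) / 10


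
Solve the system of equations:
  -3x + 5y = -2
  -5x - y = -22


Using Cramer's rule:
Determinant D = (-3)(-1) - (-5)(5) = 3 + 25 = 28
Dx = (-2)(-1) - (-22)(5) = 2 + 110 = 112
Dy = (-3)(-22) - (-5)(-2) = 66 - 10 = 56
x = Dx/D = 112/28 = 4
y = Dy/D = 56/28 = 2

x = 4, y = 2


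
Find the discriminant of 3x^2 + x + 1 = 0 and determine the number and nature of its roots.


For ax^2 + bx + c = 0, discriminant D = b^2 - 4ac
Here a = 3, b = 1, c = 1
D = (1)^2 - 4(3)(1) = 1 - 12 = -11

D = -11 < 0
The equation has no real roots (2 complex conjugate roots).

Discriminant = -11, no real roots (2 complex conjugate roots)


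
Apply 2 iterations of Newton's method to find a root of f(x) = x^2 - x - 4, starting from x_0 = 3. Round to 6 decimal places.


Newton's method: x_(n+1) = x_n - f(x_n)/f'(x_n)
f(x) = x^2 - x - 4
f'(x) = 2x - 1

Iteration 1:
  f(3.000000) = 2.000000
  f'(3.000000) = 5.000000
  x_1 = 3.000000 - (2.000000)/(5.000000) = 2.600000

Iteration 2:
  f(2.600000) = 0.160000
  f'(2.600000) = 4.200000
  x_2 = 2.600000 - (0.160000)/(4.200000) = 2.561905

x_2 = 2.561905


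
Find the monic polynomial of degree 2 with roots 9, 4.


A monic polynomial with roots 9, 4 is:
p(x) = (x - 9)(x - 4)
After multiplying by (x - 9): x - 9
After multiplying by (x - 4): x^2 - 13x + 36

x^2 - 13x + 36


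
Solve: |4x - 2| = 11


An absolute value equation |expr| = 11 gives two cases:
Case 1: 4x - 2 = 11
  4x = 13, so x = 13/4
Case 2: 4x - 2 = -11
  4x = -9, so x = -9/4

x = -9/4, x = 13/4


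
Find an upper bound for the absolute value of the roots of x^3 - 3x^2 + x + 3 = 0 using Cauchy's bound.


Cauchy's bound: all roots r satisfy |r| <= 1 + max(|a_i/a_n|) for i = 0,...,n-1
where a_n is the leading coefficient.

Coefficients: [1, -3, 1, 3]
Leading coefficient a_n = 1
Ratios |a_i/a_n|: 3, 1, 3
Maximum ratio: 3
Cauchy's bound: |r| <= 1 + 3 = 4

Upper bound = 4


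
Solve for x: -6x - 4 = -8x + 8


Starting with: -6x - 4 = -8x + 8
Move all x terms to left: (-6 + 8)x = 8 + 4
Simplify: 2x = 12
Divide both sides by 2: x = 6

x = 6


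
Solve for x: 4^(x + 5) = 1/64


Express both sides with the same base.
1/64 = 4^(-3)
Since the bases match, equate exponents: x + 5 = -3
So x = -3 - (5) = -8

x = -8


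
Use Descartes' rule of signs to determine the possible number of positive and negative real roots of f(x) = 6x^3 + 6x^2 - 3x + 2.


Descartes' rule of signs:

For positive roots, count sign changes in f(x) = 6x^3 + 6x^2 - 3x + 2:
Signs of coefficients: +, +, -, +
Number of sign changes: 2
Possible positive real roots: 2, 0

For negative roots, examine f(-x) = -6x^3 + 6x^2 + 3x + 2:
Signs of coefficients: -, +, +, +
Number of sign changes: 1
Possible negative real roots: 1

Positive roots: 2 or 0; Negative roots: 1


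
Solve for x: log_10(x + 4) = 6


Convert to exponential form: x + 4 = 10^6 = 1000000
x = 1000000 - 4 = 999996
Check: log_10(999996 + 4) = log_10(1000000) = log_10(1000000) = 6 ✓

x = 999996


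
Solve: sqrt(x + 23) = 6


Square both sides: x + 23 = 6^2 = 36
x = 36 - 23 = 13
x = 13
Check: sqrt(1*13 + 23) = sqrt(36) = 6 ✓

x = 13


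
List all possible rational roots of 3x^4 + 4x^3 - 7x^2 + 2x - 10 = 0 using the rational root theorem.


Rational root theorem: possible roots are ±p/q where:
  p divides the constant term (-10): p ∈ {1, 2, 5, 10}
  q divides the leading coefficient (3): q ∈ {1, 3}

All possible rational roots: -10, -5, -10/3, -2, -5/3, -1, -2/3, -1/3, 1/3, 2/3, 1, 5/3, 2, 10/3, 5, 10

-10, -5, -10/3, -2, -5/3, -1, -2/3, -1/3, 1/3, 2/3, 1, 5/3, 2, 10/3, 5, 10


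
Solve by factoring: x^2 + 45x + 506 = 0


We need two numbers that multiply to 506 and add to 45.
Those numbers are 23 and 22 (since 23 * 22 = 506 and 23 + 22 = 45).
So x^2 + 45x + 506 = (x + 23)(x + 22) = 0
Setting each factor to zero: x = -23 or x = -22

x = -23, x = -22


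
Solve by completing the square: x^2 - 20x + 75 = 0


Start: x^2 - 20x + 75 = 0
Move constant: x^2 - 20x = -75
Half of -20 is -10, squared is 100
Add 100 to both sides: x^2 - 20x + 100 = 25
(x - 10)^2 = 25
x - 10 = ±5
x = 10 + 5 = 15 or x = 10 - 5 = 5

x = 5, x = 15


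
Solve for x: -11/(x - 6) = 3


Multiply both sides by (x - 6): -11 = 3(x - 6)
Distribute: -11 = 3x - 18
3x = -11 + 18 = 7
x = 7/3

x = 7/3


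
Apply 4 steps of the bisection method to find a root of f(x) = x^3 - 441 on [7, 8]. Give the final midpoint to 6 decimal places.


f(x) = x^3 - 441
f(7) = -98 < 0
f(8) = 71 > 0

Step 1: midpoint = (7.000000 + 8.000000)/2 = 7.500000
  f(7.500000) = -19.125000
  f(mid) < 0, so root is in [7.500000, 8.000000]

Step 2: midpoint = (7.500000 + 8.000000)/2 = 7.750000
  f(7.750000) = 24.484375
  f(mid) > 0, so root is in [7.500000, 7.750000]

Step 3: midpoint = (7.500000 + 7.750000)/2 = 7.625000
  f(7.625000) = 2.322266
  f(mid) > 0, so root is in [7.500000, 7.625000]

Step 4: midpoint = (7.500000 + 7.625000)/2 = 7.562500
  f(7.562500) = -8.489990
  f(mid) < 0, so root is in [7.562500, 7.625000]

midpoint = 7.562500


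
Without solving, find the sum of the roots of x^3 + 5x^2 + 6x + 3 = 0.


By Vieta's formulas for x^3 + bx^2 + cx + d = 0:
  r1 + r2 + r3 = -b/a = -5
  r1*r2 + r1*r3 + r2*r3 = c/a = 6
  r1*r2*r3 = -d/a = -3


Sum = -5


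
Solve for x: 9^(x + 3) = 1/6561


Express both sides with the same base.
1/6561 = 9^(-4)
Since the bases match, equate exponents: x + 3 = -4
So x = -4 - (3) = -7

x = -7


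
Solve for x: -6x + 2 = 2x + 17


Starting with: -6x + 2 = 2x + 17
Move all x terms to left: (-6 - 2)x = 17 - 2
Simplify: -8x = 15
Divide both sides by -8: x = -15/8

x = -15/8


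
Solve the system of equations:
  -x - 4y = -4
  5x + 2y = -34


Using Cramer's rule:
Determinant D = (-1)(2) - (5)(-4) = -2 + 20 = 18
Dx = (-4)(2) - (-34)(-4) = -8 - 136 = -144
Dy = (-1)(-34) - (5)(-4) = 34 + 20 = 54
x = Dx/D = -144/18 = -8
y = Dy/D = 54/18 = 3

x = -8, y = 3


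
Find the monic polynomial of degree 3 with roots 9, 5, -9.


A monic polynomial with roots 9, 5, -9 is:
p(x) = (x - 9)(x - 5)(x + 9)
After multiplying by (x - 9): x - 9
After multiplying by (x - 5): x^2 - 14x + 45
After multiplying by (x + 9): x^3 - 5x^2 - 81x + 405

x^3 - 5x^2 - 81x + 405


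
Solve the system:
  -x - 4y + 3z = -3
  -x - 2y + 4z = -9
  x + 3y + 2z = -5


Using Cramer's rule. Expand each determinant along the first row.
D  = (-1)*[(-2)*2 - 4*3] - (-4)*[(-1)*2 - 4*1] + 3*[(-1)*3 - (-2)*1]
  = (-1)*(-16) - (-4)*(-6) + 3*(-1) = -11
Dx = (-3)*[(-2)*2 - 4*3] - (-4)*[(-9)*2 - 4*(-5)] + 3*[(-9)*3 - (-2)*(-5)]
  = (-3)*(-16) - (-4)*(2) + 3*(-37) = -55
Dy = (-1)*[(-9)*2 - 4*(-5)] - (-3)*[(-1)*2 - 4*1] + 3*[(-1)*(-5) - (-9)*1]
  = (-1)*(2) - (-3)*(-6) + 3*(14) = 22
Dz = (-1)*[(-2)*(-5) - (-9)*3] - (-4)*[(-1)*(-5) - (-9)*1] + (-3)*[(-1)*3 - (-2)*1]
  = (-1)*(37) - (-4)*(14) + (-3)*(-1) = 22
x = Dx/D = -55/-11 = 5, y = Dy/D = 22/-11 = -2, z = Dz/D = 22/-11 = -2
Check eq1: (-1)(5) + (-4)(-2) + (3)(-2) = -3 = -3 ✓
Check eq2: (-1)(5) + (-2)(-2) + (4)(-2) = -9 = -9 ✓
Check eq3: (1)(5) + (3)(-2) + (2)(-2) = -5 = -5 ✓

x = 5, y = -2, z = -2


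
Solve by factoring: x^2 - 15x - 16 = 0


We need two numbers that multiply to -16 and add to -15.
Those numbers are 1 and -16 (since 1 * (-16) = -16 and 1 + (-16) = -15).
So x^2 - 15x - 16 = (x + 1)(x - 16) = 0
Setting each factor to zero: x = -1 or x = 16

x = -1, x = 16


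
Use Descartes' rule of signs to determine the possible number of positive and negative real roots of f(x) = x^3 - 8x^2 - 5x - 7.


Descartes' rule of signs:

For positive roots, count sign changes in f(x) = x^3 - 8x^2 - 5x - 7:
Signs of coefficients: +, -, -, -
Number of sign changes: 1
Possible positive real roots: 1

For negative roots, examine f(-x) = -x^3 - 8x^2 + 5x - 7:
Signs of coefficients: -, -, +, -
Number of sign changes: 2
Possible negative real roots: 2, 0

Positive roots: 1; Negative roots: 2 or 0


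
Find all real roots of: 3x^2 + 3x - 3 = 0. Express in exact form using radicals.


Using the quadratic formula: x = (-b ± sqrt(b^2 - 4ac)) / (2a)
Here a = 3, b = 3, c = -3
Discriminant = b^2 - 4ac = 3^2 - 4(3)(-3) = 9 + 36 = 45
Since discriminant = 45 > 0, there are two real roots.
x = (-3 ± 3*sqrt(5)) / 6
Simplifying: x = (-1 ± sqrt(5)) / 2
Numerically: x ≈ 0.6180 or x ≈ -1.6180

x = (-1 + sqrt(5)) / 2 or x = (-1 - sqrt(5)) / 2


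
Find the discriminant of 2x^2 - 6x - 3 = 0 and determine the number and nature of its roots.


For ax^2 + bx + c = 0, discriminant D = b^2 - 4ac
Here a = 2, b = -6, c = -3
D = (-6)^2 - 4(2)(-3) = 36 + 24 = 60

D = 60 > 0 but not a perfect square
The equation has 2 distinct real irrational roots.

Discriminant = 60, 2 distinct real irrational roots


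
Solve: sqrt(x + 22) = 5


Square both sides: x + 22 = 5^2 = 25
x = 25 - 22 = 3
x = 3
Check: sqrt(1*3 + 22) = sqrt(25) = 5 ✓

x = 3


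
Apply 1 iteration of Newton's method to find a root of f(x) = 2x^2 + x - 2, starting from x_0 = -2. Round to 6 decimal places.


Newton's method: x_(n+1) = x_n - f(x_n)/f'(x_n)
f(x) = 2x^2 + x - 2
f'(x) = 4x + 1

Iteration 1:
  f(-2.000000) = 4.000000
  f'(-2.000000) = -7.000000
  x_1 = -2.000000 - (4.000000)/(-7.000000) = -1.428571

x_1 = -1.428571


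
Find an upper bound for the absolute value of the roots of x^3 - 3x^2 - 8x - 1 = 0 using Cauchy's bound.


Cauchy's bound: all roots r satisfy |r| <= 1 + max(|a_i/a_n|) for i = 0,...,n-1
where a_n is the leading coefficient.

Coefficients: [1, -3, -8, -1]
Leading coefficient a_n = 1
Ratios |a_i/a_n|: 3, 8, 1
Maximum ratio: 8
Cauchy's bound: |r| <= 1 + 8 = 9

Upper bound = 9


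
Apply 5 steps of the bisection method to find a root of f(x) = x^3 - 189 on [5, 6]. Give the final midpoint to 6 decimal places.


f(x) = x^3 - 189
f(5) = -64 < 0
f(6) = 27 > 0

Step 1: midpoint = (5.000000 + 6.000000)/2 = 5.500000
  f(5.500000) = -22.625000
  f(mid) < 0, so root is in [5.500000, 6.000000]

Step 2: midpoint = (5.500000 + 6.000000)/2 = 5.750000
  f(5.750000) = 1.109375
  f(mid) > 0, so root is in [5.500000, 5.750000]

Step 3: midpoint = (5.500000 + 5.750000)/2 = 5.625000
  f(5.625000) = -11.021484
  f(mid) < 0, so root is in [5.625000, 5.750000]

Step 4: midpoint = (5.625000 + 5.750000)/2 = 5.687500
  f(5.687500) = -5.022705
  f(mid) < 0, so root is in [5.687500, 5.750000]

Step 5: midpoint = (5.687500 + 5.750000)/2 = 5.718750
  f(5.718750) = -1.973419
  f(mid) < 0, so root is in [5.718750, 5.750000]

midpoint = 5.718750


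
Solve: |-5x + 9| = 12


An absolute value equation |expr| = 12 gives two cases:
Case 1: -5x + 9 = 12
  -5x = 3, so x = -3/5
Case 2: -5x + 9 = -12
  -5x = -21, so x = 21/5

x = -3/5, x = 21/5


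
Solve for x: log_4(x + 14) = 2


Convert to exponential form: x + 14 = 4^2 = 16
x = 16 - 14 = 2
Check: log_4(2 + 14) = log_4(16) = log_4(16) = 2 ✓

x = 2


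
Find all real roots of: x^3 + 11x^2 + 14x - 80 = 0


Let p(x) = x^3 + 11x^2 + 14x - 80. By the rational root theorem (leading coefficient 1), any rational root is an integer divisor of 80: try ±1, ±2, ... in turn.
Test x = 1: value = -54 ≠ 0.
Test x = -1: value = -84 ≠ 0.
Test x = 2: value = 0 ✓, so (x - 2) is a factor.
Synthetic division by (x - 2): bring down 1; 1(2) + 11 = 13; 13(2) + 14 = 40; 40(2) - 80 = 0 → quotient x^2 + 13x + 40, remainder 0.
Solve the quadratic x^2 + 13x + 40 = 0: discriminant = 13^2 - 4(1)(40) = 169 - 160 = 9.
sqrt(9) = 3, so x = (-13 ± 3)/2: x = -5 or x = -8.

x = -8, x = -5, x = 2


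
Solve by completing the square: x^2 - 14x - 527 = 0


Start: x^2 - 14x - 527 = 0
Move constant: x^2 - 14x = 527
Half of -14 is -7, squared is 49
Add 49 to both sides: x^2 - 14x + 49 = 576
(x - 7)^2 = 576
x - 7 = ±24
x = 7 + 24 = 31 or x = 7 - 24 = -17

x = -17, x = 31


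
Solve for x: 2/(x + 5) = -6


Multiply both sides by (x + 5): 2 = -6(x + 5)
Distribute: 2 = -6x - 30
-6x = 2 + 30 = 32
x = -16/3

x = -16/3


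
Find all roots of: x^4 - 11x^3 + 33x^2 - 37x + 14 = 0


Let p(x) = x^4 - 11x^3 + 33x^2 - 37x + 14. By the rational root theorem (leading coefficient 1), any rational root is an integer divisor of 14: try ±1, ±2, ... in turn.
Test x = 1: value = 0 ✓, so (x - 1) is a factor.
Synthetic division by (x - 1): bring down 1; 1(1) - 11 = -10; (-10)(1) + 33 = 23; 23(1) - 37 = -14; (-14)(1) + 14 = 0 → quotient x^3 - 10x^2 + 23x - 14, remainder 0.
Continue with the quotient x^3 - 10x^2 + 23x - 14 (candidates must divide 14; re-test x = 1 first in case it repeats).
Test x = 1: value = 0 ✓, so (x - 1) is a factor.
Synthetic division by (x - 1): bring down 1; 1(1) - 10 = -9; (-9)(1) + 23 = 14; 14(1) - 14 = 0 → quotient x^2 - 9x + 14, remainder 0.
Solve the quadratic x^2 - 9x + 14 = 0: discriminant = (-9)^2 - 4(1)(14) = 81 - 56 = 25.
sqrt(25) = 5, so x = (9 ± 5)/2: x = 7 or x = 2.
Collecting all roots found:

x = 1 (multiplicity 2), x = 2, x = 7


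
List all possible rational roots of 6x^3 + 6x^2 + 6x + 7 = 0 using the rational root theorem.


Rational root theorem: possible roots are ±p/q where:
  p divides the constant term (7): p ∈ {1, 7}
  q divides the leading coefficient (6): q ∈ {1, 2, 3, 6}

All possible rational roots: -7, -7/2, -7/3, -7/6, -1, -1/2, -1/3, -1/6, 1/6, 1/3, 1/2, 1, 7/6, 7/3, 7/2, 7

-7, -7/2, -7/3, -7/6, -1, -1/2, -1/3, -1/6, 1/6, 1/3, 1/2, 1, 7/6, 7/3, 7/2, 7


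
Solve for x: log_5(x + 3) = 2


Convert to exponential form: x + 3 = 5^2 = 25
x = 25 - 3 = 22
Check: log_5(22 + 3) = log_5(25) = log_5(25) = 2 ✓

x = 22


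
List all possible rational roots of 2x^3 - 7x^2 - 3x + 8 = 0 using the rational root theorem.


Rational root theorem: possible roots are ±p/q where:
  p divides the constant term (8): p ∈ {1, 2, 4, 8}
  q divides the leading coefficient (2): q ∈ {1, 2}

All possible rational roots: -8, -4, -2, -1, -1/2, 1/2, 1, 2, 4, 8

-8, -4, -2, -1, -1/2, 1/2, 1, 2, 4, 8


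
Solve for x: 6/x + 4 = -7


Subtract 4 from both sides: 6/x = -11
Multiply both sides by x: 6 = -11 * x
Divide by -11: x = -6/11

x = -6/11


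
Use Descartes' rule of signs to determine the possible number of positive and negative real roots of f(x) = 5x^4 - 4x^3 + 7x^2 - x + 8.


Descartes' rule of signs:

For positive roots, count sign changes in f(x) = 5x^4 - 4x^3 + 7x^2 - x + 8:
Signs of coefficients: +, -, +, -, +
Number of sign changes: 4
Possible positive real roots: 4, 2, 0

For negative roots, examine f(-x) = 5x^4 + 4x^3 + 7x^2 + x + 8:
Signs of coefficients: +, +, +, +, +
Number of sign changes: 0
Possible negative real roots: 0

Positive roots: 4 or 2 or 0; Negative roots: 0


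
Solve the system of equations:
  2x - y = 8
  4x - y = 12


Using Cramer's rule:
Determinant D = (2)(-1) - (4)(-1) = -2 + 4 = 2
Dx = (8)(-1) - (12)(-1) = -8 + 12 = 4
Dy = (2)(12) - (4)(8) = 24 - 32 = -8
x = Dx/D = 4/2 = 2
y = Dy/D = -8/2 = -4

x = 2, y = -4


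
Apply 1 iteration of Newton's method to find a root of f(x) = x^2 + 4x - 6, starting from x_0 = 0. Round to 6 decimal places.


Newton's method: x_(n+1) = x_n - f(x_n)/f'(x_n)
f(x) = x^2 + 4x - 6
f'(x) = 2x + 4

Iteration 1:
  f(0.000000) = -6.000000
  f'(0.000000) = 4.000000
  x_1 = 0.000000 - (-6.000000)/(4.000000) = 1.500000

x_1 = 1.500000


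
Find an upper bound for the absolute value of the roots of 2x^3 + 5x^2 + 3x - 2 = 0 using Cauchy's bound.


Cauchy's bound: all roots r satisfy |r| <= 1 + max(|a_i/a_n|) for i = 0,...,n-1
where a_n is the leading coefficient.

Coefficients: [2, 5, 3, -2]
Leading coefficient a_n = 2
Ratios |a_i/a_n|: 5/2, 3/2, 1
Maximum ratio: 5/2
Cauchy's bound: |r| <= 1 + 5/2 = 7/2

Upper bound = 7/2


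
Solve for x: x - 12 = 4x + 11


Starting with: x - 12 = 4x + 11
Move all x terms to left: (1 - 4)x = 11 + 12
Simplify: -3x = 23
Divide both sides by -3: x = -23/3

x = -23/3


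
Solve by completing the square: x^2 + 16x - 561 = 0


Start: x^2 + 16x - 561 = 0
Move constant: x^2 + 16x = 561
Half of 16 is 8, squared is 64
Add 64 to both sides: x^2 + 16x + 64 = 625
(x + 8)^2 = 625
x + 8 = ±25
x = -8 + 25 = 17 or x = -8 - 25 = -33

x = -33, x = 17


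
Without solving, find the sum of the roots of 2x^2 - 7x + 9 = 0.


By Vieta's formulas for ax^2 + bx + c = 0:
  Sum of roots = -b/a
  Product of roots = c/a

Here a = 2, b = -7, c = 9
Sum = -(-7)/2 = 7/2
Product = 9/2 = 9/2

Sum = 7/2


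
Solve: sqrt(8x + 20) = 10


Square both sides: 8x + 20 = 10^2 = 100
8x = 100 - 20 = 80
x = 10
Check: sqrt(8*10 + 20) = sqrt(100) = 10 ✓

x = 10


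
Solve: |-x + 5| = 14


An absolute value equation |expr| = 14 gives two cases:
Case 1: -x + 5 = 14
  -x = 9, so x = -9
Case 2: -x + 5 = -14
  -x = -19, so x = 19

x = -9, x = 19


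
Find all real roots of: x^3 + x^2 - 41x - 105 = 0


Let p(x) = x^3 + x^2 - 41x - 105. By the rational root theorem (leading coefficient 1), any rational root is an integer divisor of 105: try ±1, ±2, ... in turn.
Test x = 1: value = -144 ≠ 0.
Test x = -1: value = -64 ≠ 0.
Test x = 3: value = -192 ≠ 0.
Test x = -3: value = 0 ✓, so (x + 3) is a factor.
Synthetic division by (x + 3): bring down 1; 1(-3) + 1 = -2; (-2)(-3) - 41 = -35; (-35)(-3) - 105 = 0 → quotient x^2 - 2x - 35, remainder 0.
Solve the quadratic x^2 - 2x - 35 = 0: discriminant = (-2)^2 - 4(1)(-35) = 4 + 140 = 144.
sqrt(144) = 12, so x = (2 ± 12)/2: x = 7 or x = -5.

x = -5, x = -3, x = 7


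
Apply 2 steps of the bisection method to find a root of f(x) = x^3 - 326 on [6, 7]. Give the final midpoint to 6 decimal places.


f(x) = x^3 - 326
f(6) = -110 < 0
f(7) = 17 > 0

Step 1: midpoint = (6.000000 + 7.000000)/2 = 6.500000
  f(6.500000) = -51.375000
  f(mid) < 0, so root is in [6.500000, 7.000000]

Step 2: midpoint = (6.500000 + 7.000000)/2 = 6.750000
  f(6.750000) = -18.453125
  f(mid) < 0, so root is in [6.750000, 7.000000]

midpoint = 6.750000


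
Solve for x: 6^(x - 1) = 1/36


Express both sides with the same base.
1/36 = 6^(-2)
Since the bases match, equate exponents: x - 1 = -2
So x = -2 - (-1) = -1

x = -1


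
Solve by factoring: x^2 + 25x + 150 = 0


We need two numbers that multiply to 150 and add to 25.
Those numbers are 15 and 10 (since 15 * 10 = 150 and 15 + 10 = 25).
So x^2 + 25x + 150 = (x + 15)(x + 10) = 0
Setting each factor to zero: x = -15 or x = -10

x = -15, x = -10


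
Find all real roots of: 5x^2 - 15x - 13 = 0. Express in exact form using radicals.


Using the quadratic formula: x = (-b ± sqrt(b^2 - 4ac)) / (2a)
Here a = 5, b = -15, c = -13
Discriminant = b^2 - 4ac = (-15)^2 - 4(5)(-13) = 225 + 260 = 485
Since discriminant = 485 > 0, there are two real roots.
x = (15 ± sqrt(485)) / 10
Numerically: x ≈ 3.7023 or x ≈ -0.7023

x = (15 + sqrt(485)) / 10 or x = (15 - sqrt(485)) / 10


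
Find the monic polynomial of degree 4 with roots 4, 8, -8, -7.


A monic polynomial with roots 4, 8, -8, -7 is:
p(x) = (x - 4)(x - 8)(x + 8)(x + 7)
After multiplying by (x - 4): x - 4
After multiplying by (x - 8): x^2 - 12x + 32
After multiplying by (x + 8): x^3 - 4x^2 - 64x + 256
After multiplying by (x + 7): x^4 + 3x^3 - 92x^2 - 192x + 1792

x^4 + 3x^3 - 92x^2 - 192x + 1792


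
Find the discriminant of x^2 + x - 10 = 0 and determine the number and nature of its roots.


For ax^2 + bx + c = 0, discriminant D = b^2 - 4ac
Here a = 1, b = 1, c = -10
D = (1)^2 - 4(1)(-10) = 1 + 40 = 41

D = 41 > 0 but not a perfect square
The equation has 2 distinct real irrational roots.

Discriminant = 41, 2 distinct real irrational roots


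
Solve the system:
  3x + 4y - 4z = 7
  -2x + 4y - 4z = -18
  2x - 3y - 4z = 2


Using Cramer's rule. Expand each determinant along the first row.
D  = 3*[4*(-4) - (-4)*(-3)] - 4*[(-2)*(-4) - (-4)*2] + (-4)*[(-2)*(-3) - 4*2]
  = 3*(-28) - 4*(16) + (-4)*(-2) = -140
Dx = 7*[4*(-4) - (-4)*(-3)] - 4*[(-18)*(-4) - (-4)*2] + (-4)*[(-18)*(-3) - 4*2]
  = 7*(-28) - 4*(80) + (-4)*(46) = -700
Dy = 3*[(-18)*(-4) - (-4)*2] - 7*[(-2)*(-4) - (-4)*2] + (-4)*[(-2)*2 - (-18)*2]
  = 3*(80) - 7*(16) + (-4)*(32) = 0
Dz = 3*[4*2 - (-18)*(-3)] - 4*[(-2)*2 - (-18)*2] + 7*[(-2)*(-3) - 4*2]
  = 3*(-46) - 4*(32) + 7*(-2) = -280
x = Dx/D = -700/-140 = 5, y = Dy/D = 0/-140 = 0, z = Dz/D = -280/-140 = 2
Check eq1: (3)(5) + (4)(0) + (-4)(2) = 7 = 7 ✓
Check eq2: (-2)(5) + (4)(0) + (-4)(2) = -18 = -18 ✓
Check eq3: (2)(5) + (-3)(0) + (-4)(2) = 2 = 2 ✓

x = 5, y = 0, z = 2


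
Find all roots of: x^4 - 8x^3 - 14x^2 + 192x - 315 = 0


Let p(x) = x^4 - 8x^3 - 14x^2 + 192x - 315. By the rational root theorem (leading coefficient 1), any rational root is an integer divisor of 315: try ±1, ±2, ... in turn.
Test x = 1: value = -144 ≠ 0.
Test x = -1: value = -512 ≠ 0.
Test x = 3: value = 0 ✓, so (x - 3) is a factor.
Synthetic division by (x - 3): bring down 1; 1(3) - 8 = -5; (-5)(3) - 14 = -29; (-29)(3) + 192 = 105; 105(3) - 315 = 0 → quotient x^3 - 5x^2 - 29x + 105, remainder 0.
Continue with the quotient x^3 - 5x^2 - 29x + 105 (candidates must divide 105; re-test x = 3 first in case it repeats).
Test x = 3: value = 0 ✓, so (x - 3) is a factor.
Synthetic division by (x - 3): bring down 1; 1(3) - 5 = -2; (-2)(3) - 29 = -35; (-35)(3) + 105 = 0 → quotient x^2 - 2x - 35, remainder 0.
Solve the quadratic x^2 - 2x - 35 = 0: discriminant = (-2)^2 - 4(1)(-35) = 4 + 140 = 144.
sqrt(144) = 12, so x = (2 ± 12)/2: x = 7 or x = -5.
Collecting all roots found:

x = -5, x = 3 (multiplicity 2), x = 7


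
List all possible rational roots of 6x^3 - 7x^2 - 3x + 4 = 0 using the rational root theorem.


Rational root theorem: possible roots are ±p/q where:
  p divides the constant term (4): p ∈ {1, 2, 4}
  q divides the leading coefficient (6): q ∈ {1, 2, 3, 6}

All possible rational roots: -4, -2, -4/3, -1, -2/3, -1/2, -1/3, -1/6, 1/6, 1/3, 1/2, 2/3, 1, 4/3, 2, 4

-4, -2, -4/3, -1, -2/3, -1/2, -1/3, -1/6, 1/6, 1/3, 1/2, 2/3, 1, 4/3, 2, 4


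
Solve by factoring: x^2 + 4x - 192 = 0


We need two numbers that multiply to -192 and add to 4.
Those numbers are -12 and 16 (since (-12) * 16 = -192 and (-12) + 16 = 4).
So x^2 + 4x - 192 = (x - 12)(x + 16) = 0
Setting each factor to zero: x = 12 or x = -16

x = -16, x = 12


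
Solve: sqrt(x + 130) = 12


Square both sides: x + 130 = 12^2 = 144
x = 144 - 130 = 14
x = 14
Check: sqrt(1*14 + 130) = sqrt(144) = 12 ✓

x = 14


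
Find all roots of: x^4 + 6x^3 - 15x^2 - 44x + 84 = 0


Let p(x) = x^4 + 6x^3 - 15x^2 - 44x + 84. By the rational root theorem (leading coefficient 1), any rational root is an integer divisor of 84: try ±1, ±2, ... in turn.
Test x = 1: value = 32 ≠ 0.
Test x = -1: value = 108 ≠ 0.
Test x = 2: value = 0 ✓, so (x - 2) is a factor.
Synthetic division by (x - 2): bring down 1; 1(2) + 6 = 8; 8(2) - 15 = 1; 1(2) - 44 = -42; (-42)(2) + 84 = 0 → quotient x^3 + 8x^2 + x - 42, remainder 0.
Continue with the quotient x^3 + 8x^2 + x - 42 (candidates must divide 42; re-test x = 2 first in case it repeats).
Test x = 2: value = 0 ✓, so (x - 2) is a factor.
Synthetic division by (x - 2): bring down 1; 1(2) + 8 = 10; 10(2) + 1 = 21; 21(2) - 42 = 0 → quotient x^2 + 10x + 21, remainder 0.
Solve the quadratic x^2 + 10x + 21 = 0: discriminant = 10^2 - 4(1)(21) = 100 - 84 = 16.
sqrt(16) = 4, so x = (-10 ± 4)/2: x = -3 or x = -7.
Collecting all roots found:

x = -7, x = -3, x = 2 (multiplicity 2)


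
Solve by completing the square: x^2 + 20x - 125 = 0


Start: x^2 + 20x - 125 = 0
Move constant: x^2 + 20x = 125
Half of 20 is 10, squared is 100
Add 100 to both sides: x^2 + 20x + 100 = 225
(x + 10)^2 = 225
x + 10 = ±15
x = -10 + 15 = 5 or x = -10 - 15 = -25

x = -25, x = 5


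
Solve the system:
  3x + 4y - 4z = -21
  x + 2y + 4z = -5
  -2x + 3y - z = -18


Using Cramer's rule. Expand each determinant along the first row.
D  = 3*[2*(-1) - 4*3] - 4*[1*(-1) - 4*(-2)] + (-4)*[1*3 - 2*(-2)]
  = 3*(-14) - 4*(7) + (-4)*(7) = -98
Dx = (-21)*[2*(-1) - 4*3] - 4*[(-5)*(-1) - 4*(-18)] + (-4)*[(-5)*3 - 2*(-18)]
  = (-21)*(-14) - 4*(77) + (-4)*(21) = -98
Dy = 3*[(-5)*(-1) - 4*(-18)] - (-21)*[1*(-1) - 4*(-2)] + (-4)*[1*(-18) - (-5)*(-2)]
  = 3*(77) - (-21)*(7) + (-4)*(-28) = 490
Dz = 3*[2*(-18) - (-5)*3] - 4*[1*(-18) - (-5)*(-2)] + (-21)*[1*3 - 2*(-2)]
  = 3*(-21) - 4*(-28) + (-21)*(7) = -98
x = Dx/D = -98/-98 = 1, y = Dy/D = 490/-98 = -5, z = Dz/D = -98/-98 = 1
Check eq1: (3)(1) + (4)(-5) + (-4)(1) = -21 = -21 ✓
Check eq2: (1)(1) + (2)(-5) + (4)(1) = -5 = -5 ✓
Check eq3: (-2)(1) + (3)(-5) + (-1)(1) = -18 = -18 ✓

x = 1, y = -5, z = 1


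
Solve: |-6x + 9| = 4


An absolute value equation |expr| = 4 gives two cases:
Case 1: -6x + 9 = 4
  -6x = -5, so x = 5/6
Case 2: -6x + 9 = -4
  -6x = -13, so x = 13/6

x = 5/6, x = 13/6


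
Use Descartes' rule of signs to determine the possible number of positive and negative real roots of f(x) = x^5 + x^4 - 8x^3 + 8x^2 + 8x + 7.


Descartes' rule of signs:

For positive roots, count sign changes in f(x) = x^5 + x^4 - 8x^3 + 8x^2 + 8x + 7:
Signs of coefficients: +, +, -, +, +, +
Number of sign changes: 2
Possible positive real roots: 2, 0

For negative roots, examine f(-x) = -x^5 + x^4 + 8x^3 + 8x^2 - 8x + 7:
Signs of coefficients: -, +, +, +, -, +
Number of sign changes: 3
Possible negative real roots: 3, 1

Positive roots: 2 or 0; Negative roots: 3 or 1


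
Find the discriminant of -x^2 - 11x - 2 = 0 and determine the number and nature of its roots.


For ax^2 + bx + c = 0, discriminant D = b^2 - 4ac
Here a = -1, b = -11, c = -2
D = (-11)^2 - 4(-1)(-2) = 121 - 8 = 113

D = 113 > 0 but not a perfect square
The equation has 2 distinct real irrational roots.

Discriminant = 113, 2 distinct real irrational roots


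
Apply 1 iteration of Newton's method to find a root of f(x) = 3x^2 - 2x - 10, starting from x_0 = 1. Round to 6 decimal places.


Newton's method: x_(n+1) = x_n - f(x_n)/f'(x_n)
f(x) = 3x^2 - 2x - 10
f'(x) = 6x - 2

Iteration 1:
  f(1.000000) = -9.000000
  f'(1.000000) = 4.000000
  x_1 = 1.000000 - (-9.000000)/(4.000000) = 3.250000

x_1 = 3.250000


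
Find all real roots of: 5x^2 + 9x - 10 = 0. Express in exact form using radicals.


Using the quadratic formula: x = (-b ± sqrt(b^2 - 4ac)) / (2a)
Here a = 5, b = 9, c = -10
Discriminant = b^2 - 4ac = 9^2 - 4(5)(-10) = 81 + 200 = 281
Since discriminant = 281 > 0, there are two real roots.
x = (-9 ± sqrt(281)) / 10
Numerically: x ≈ 0.7763 or x ≈ -2.5763

x = (-9 + sqrt(281)) / 10 or x = (-9 - sqrt(281)) / 10


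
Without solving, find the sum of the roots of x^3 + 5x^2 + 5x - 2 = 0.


By Vieta's formulas for x^3 + bx^2 + cx + d = 0:
  r1 + r2 + r3 = -b/a = -5
  r1*r2 + r1*r3 + r2*r3 = c/a = 5
  r1*r2*r3 = -d/a = 2


Sum = -5


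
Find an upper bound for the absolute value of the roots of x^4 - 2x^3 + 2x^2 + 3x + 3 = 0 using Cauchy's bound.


Cauchy's bound: all roots r satisfy |r| <= 1 + max(|a_i/a_n|) for i = 0,...,n-1
where a_n is the leading coefficient.

Coefficients: [1, -2, 2, 3, 3]
Leading coefficient a_n = 1
Ratios |a_i/a_n|: 2, 2, 3, 3
Maximum ratio: 3
Cauchy's bound: |r| <= 1 + 3 = 4

Upper bound = 4


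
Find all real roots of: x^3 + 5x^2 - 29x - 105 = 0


Let p(x) = x^3 + 5x^2 - 29x - 105. By the rational root theorem (leading coefficient 1), any rational root is an integer divisor of 105: try ±1, ±2, ... in turn.
Test x = 1: value = -128 ≠ 0.
Test x = -1: value = -72 ≠ 0.
Test x = 3: value = -120 ≠ 0.
Test x = -3: value = 0 ✓, so (x + 3) is a factor.
Synthetic division by (x + 3): bring down 1; 1(-3) + 5 = 2; 2(-3) - 29 = -35; (-35)(-3) - 105 = 0 → quotient x^2 + 2x - 35, remainder 0.
Solve the quadratic x^2 + 2x - 35 = 0: discriminant = 2^2 - 4(1)(-35) = 4 + 140 = 144.
sqrt(144) = 12, so x = (-2 ± 12)/2: x = 5 or x = -7.

x = -7, x = -3, x = 5


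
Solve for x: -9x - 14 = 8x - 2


Starting with: -9x - 14 = 8x - 2
Move all x terms to left: (-9 - 8)x = -2 + 14
Simplify: -17x = 12
Divide both sides by -17: x = -12/17

x = -12/17


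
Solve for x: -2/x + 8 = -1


Subtract 8 from both sides: -2/x = -9
Multiply both sides by x: -2 = -9 * x
Divide by -9: x = 2/9

x = 2/9


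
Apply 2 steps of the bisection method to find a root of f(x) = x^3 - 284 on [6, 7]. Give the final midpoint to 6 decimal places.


f(x) = x^3 - 284
f(6) = -68 < 0
f(7) = 59 > 0

Step 1: midpoint = (6.000000 + 7.000000)/2 = 6.500000
  f(6.500000) = -9.375000
  f(mid) < 0, so root is in [6.500000, 7.000000]

Step 2: midpoint = (6.500000 + 7.000000)/2 = 6.750000
  f(6.750000) = 23.546875
  f(mid) > 0, so root is in [6.500000, 6.750000]

midpoint = 6.750000


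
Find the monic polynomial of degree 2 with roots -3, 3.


A monic polynomial with roots -3, 3 is:
p(x) = (x + 3)(x - 3)
After multiplying by (x + 3): x + 3
After multiplying by (x - 3): x^2 - 9

x^2 - 9


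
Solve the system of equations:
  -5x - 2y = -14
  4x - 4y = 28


Using Cramer's rule:
Determinant D = (-5)(-4) - (4)(-2) = 20 + 8 = 28
Dx = (-14)(-4) - (28)(-2) = 56 + 56 = 112
Dy = (-5)(28) - (4)(-14) = -140 + 56 = -84
x = Dx/D = 112/28 = 4
y = Dy/D = -84/28 = -3

x = 4, y = -3


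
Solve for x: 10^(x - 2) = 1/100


Express both sides with the same base.
1/100 = 10^(-2)
Since the bases match, equate exponents: x - 2 = -2
So x = -2 - (-2) = 0

x = 0


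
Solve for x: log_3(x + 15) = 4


Convert to exponential form: x + 15 = 3^4 = 81
x = 81 - 15 = 66
Check: log_3(66 + 15) = log_3(81) = log_3(81) = 4 ✓

x = 66


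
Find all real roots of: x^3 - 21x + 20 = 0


Let p(x) = x^3 - 21x + 20. By the rational root theorem (leading coefficient 1), any rational root is an integer divisor of 20: try ±1, ±2, ... in turn.
Test x = 1: value = 0 ✓, so (x - 1) is a factor.
Synthetic division by (x - 1): bring down 1; 1(1) + 0 = 1; 1(1) - 21 = -20; (-20)(1) + 20 = 0 → quotient x^2 + x - 20, remainder 0.
Solve the quadratic x^2 + x - 20 = 0: discriminant = 1^2 - 4(1)(-20) = 1 + 80 = 81.
sqrt(81) = 9, so x = (-1 ± 9)/2: x = 4 or x = -5.

x = -5, x = 1, x = 4


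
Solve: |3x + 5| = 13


An absolute value equation |expr| = 13 gives two cases:
Case 1: 3x + 5 = 13
  3x = 8, so x = 8/3
Case 2: 3x + 5 = -13
  3x = -18, so x = -6

x = -6, x = 8/3


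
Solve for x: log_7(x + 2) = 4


Convert to exponential form: x + 2 = 7^4 = 2401
x = 2401 - 2 = 2399
Check: log_7(2399 + 2) = log_7(2401) = log_7(2401) = 4 ✓

x = 2399


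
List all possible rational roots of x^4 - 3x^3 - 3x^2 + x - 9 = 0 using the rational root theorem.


Rational root theorem: possible roots are ±p/q where:
  p divides the constant term (-9): p ∈ {1, 3, 9}
  q divides the leading coefficient (1): q ∈ {1}

All possible rational roots: -9, -3, -1, 1, 3, 9

-9, -3, -1, 1, 3, 9


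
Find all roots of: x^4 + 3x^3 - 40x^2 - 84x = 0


The constant term is 0, so x = 0 is a root. Factor out x:
  x^3 + 3x^2 - 40x - 84 = 0
Let p(x) = x^3 + 3x^2 - 40x - 84. By the rational root theorem (leading coefficient 1), any rational root is an integer divisor of 84: try ±1, ±2, ... in turn.
Test x = 1: value = -120 ≠ 0.
Test x = -1: value = -42 ≠ 0.
Test x = 2: value = -144 ≠ 0.
Test x = -2: value = 0 ✓, so (x + 2) is a factor.
Synthetic division by (x + 2): bring down 1; 1(-2) + 3 = 1; 1(-2) - 40 = -42; (-42)(-2) - 84 = 0 → quotient x^2 + x - 42, remainder 0.
Solve the quadratic x^2 + x - 42 = 0: discriminant = 1^2 - 4(1)(-42) = 1 + 168 = 169.
sqrt(169) = 13, so x = (-1 ± 13)/2: x = 6 or x = -7.
Collecting all roots found:

x = -7, x = -2, x = 0, x = 6


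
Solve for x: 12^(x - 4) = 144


Express both sides with the same base.
144 = 12^2
Since the bases match, equate exponents: x - 4 = 2
So x = 2 - (-4) = 6

x = 6


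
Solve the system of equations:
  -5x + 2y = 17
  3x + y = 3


Using Cramer's rule:
Determinant D = (-5)(1) - (3)(2) = -5 - 6 = -11
Dx = (17)(1) - (3)(2) = 17 - 6 = 11
Dy = (-5)(3) - (3)(17) = -15 - 51 = -66
x = Dx/D = 11/-11 = -1
y = Dy/D = -66/-11 = 6

x = -1, y = 6


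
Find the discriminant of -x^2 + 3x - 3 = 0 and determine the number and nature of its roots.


For ax^2 + bx + c = 0, discriminant D = b^2 - 4ac
Here a = -1, b = 3, c = -3
D = (3)^2 - 4(-1)(-3) = 9 - 12 = -3

D = -3 < 0
The equation has no real roots (2 complex conjugate roots).

Discriminant = -3, no real roots (2 complex conjugate roots)


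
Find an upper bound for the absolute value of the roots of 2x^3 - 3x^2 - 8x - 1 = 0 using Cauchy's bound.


Cauchy's bound: all roots r satisfy |r| <= 1 + max(|a_i/a_n|) for i = 0,...,n-1
where a_n is the leading coefficient.

Coefficients: [2, -3, -8, -1]
Leading coefficient a_n = 2
Ratios |a_i/a_n|: 3/2, 4, 1/2
Maximum ratio: 4
Cauchy's bound: |r| <= 1 + 4 = 5

Upper bound = 5


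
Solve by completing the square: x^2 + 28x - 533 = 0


Start: x^2 + 28x - 533 = 0
Move constant: x^2 + 28x = 533
Half of 28 is 14, squared is 196
Add 196 to both sides: x^2 + 28x + 196 = 729
(x + 14)^2 = 729
x + 14 = ±27
x = -14 + 27 = 13 or x = -14 - 27 = -41

x = -41, x = 13


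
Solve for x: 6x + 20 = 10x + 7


Starting with: 6x + 20 = 10x + 7
Move all x terms to left: (6 - 10)x = 7 - 20
Simplify: -4x = -13
Divide both sides by -4: x = 13/4

x = 13/4


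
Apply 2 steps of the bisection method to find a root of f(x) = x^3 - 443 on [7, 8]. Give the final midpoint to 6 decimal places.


f(x) = x^3 - 443
f(7) = -100 < 0
f(8) = 69 > 0

Step 1: midpoint = (7.000000 + 8.000000)/2 = 7.500000
  f(7.500000) = -21.125000
  f(mid) < 0, so root is in [7.500000, 8.000000]

Step 2: midpoint = (7.500000 + 8.000000)/2 = 7.750000
  f(7.750000) = 22.484375
  f(mid) > 0, so root is in [7.500000, 7.750000]

midpoint = 7.750000


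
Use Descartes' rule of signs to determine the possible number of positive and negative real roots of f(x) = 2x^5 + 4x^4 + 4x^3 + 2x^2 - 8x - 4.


Descartes' rule of signs:

For positive roots, count sign changes in f(x) = 2x^5 + 4x^4 + 4x^3 + 2x^2 - 8x - 4:
Signs of coefficients: +, +, +, +, -, -
Number of sign changes: 1
Possible positive real roots: 1

For negative roots, examine f(-x) = -2x^5 + 4x^4 - 4x^3 + 2x^2 + 8x - 4:
Signs of coefficients: -, +, -, +, +, -
Number of sign changes: 4
Possible negative real roots: 4, 2, 0

Positive roots: 1; Negative roots: 4 or 2 or 0


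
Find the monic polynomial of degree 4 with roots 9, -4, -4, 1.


A monic polynomial with roots 9, -4, -4, 1 is:
p(x) = (x - 9)(x + 4)(x + 4)(x - 1)
After multiplying by (x - 9): x - 9
After multiplying by (x + 4): x^2 - 5x - 36
After multiplying by (x + 4): x^3 - x^2 - 56x - 144
After multiplying by (x - 1): x^4 - 2x^3 - 55x^2 - 88x + 144

x^4 - 2x^3 - 55x^2 - 88x + 144


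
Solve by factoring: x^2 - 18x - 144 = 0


We need two numbers that multiply to -144 and add to -18.
Those numbers are -24 and 6 (since (-24) * 6 = -144 and (-24) + 6 = -18).
So x^2 - 18x - 144 = (x - 24)(x + 6) = 0
Setting each factor to zero: x = 24 or x = -6

x = -6, x = 24


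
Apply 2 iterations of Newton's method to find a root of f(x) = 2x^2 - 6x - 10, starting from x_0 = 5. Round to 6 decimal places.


Newton's method: x_(n+1) = x_n - f(x_n)/f'(x_n)
f(x) = 2x^2 - 6x - 10
f'(x) = 4x - 6

Iteration 1:
  f(5.000000) = 10.000000
  f'(5.000000) = 14.000000
  x_1 = 5.000000 - (10.000000)/(14.000000) = 4.285714

Iteration 2:
  f(4.285714) = 1.020408
  f'(4.285714) = 11.142857
  x_2 = 4.285714 - (1.020408)/(11.142857) = 4.194139

x_2 = 4.194139


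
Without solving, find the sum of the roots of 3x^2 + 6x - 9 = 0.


By Vieta's formulas for ax^2 + bx + c = 0:
  Sum of roots = -b/a
  Product of roots = c/a

Here a = 3, b = 6, c = -9
Sum = -(6)/3 = -2
Product = -9/3 = -3

Sum = -2


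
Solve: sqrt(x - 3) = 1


Square both sides: x - 3 = 1^2 = 1
x = 1 + 3 = 4
x = 4
Check: sqrt(1*4 - 3) = sqrt(1) = 1 ✓

x = 4


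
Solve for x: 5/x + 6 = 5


Subtract 6 from both sides: 5/x = -1
Multiply both sides by x: 5 = -1 * x
Divide by -1: x = -5

x = -5


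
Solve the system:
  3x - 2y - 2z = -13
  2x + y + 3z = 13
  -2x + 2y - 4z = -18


Using Cramer's rule. Expand each determinant along the first row.
D  = 3*[1*(-4) - 3*2] - (-2)*[2*(-4) - 3*(-2)] + (-2)*[2*2 - 1*(-2)]
  = 3*(-10) - (-2)*(-2) + (-2)*(6) = -46
Dx = (-13)*[1*(-4) - 3*2] - (-2)*[13*(-4) - 3*(-18)] + (-2)*[13*2 - 1*(-18)]
  = (-13)*(-10) - (-2)*(2) + (-2)*(44) = 46
Dy = 3*[13*(-4) - 3*(-18)] - (-13)*[2*(-4) - 3*(-2)] + (-2)*[2*(-18) - 13*(-2)]
  = 3*(2) - (-13)*(-2) + (-2)*(-10) = 0
Dz = 3*[1*(-18) - 13*2] - (-2)*[2*(-18) - 13*(-2)] + (-13)*[2*2 - 1*(-2)]
  = 3*(-44) - (-2)*(-10) + (-13)*(6) = -230
x = Dx/D = 46/-46 = -1, y = Dy/D = 0/-46 = 0, z = Dz/D = -230/-46 = 5
Check eq1: (3)(-1) + (-2)(0) + (-2)(5) = -13 = -13 ✓
Check eq2: (2)(-1) + (1)(0) + (3)(5) = 13 = 13 ✓
Check eq3: (-2)(-1) + (2)(0) + (-4)(5) = -18 = -18 ✓

x = -1, y = 0, z = 5


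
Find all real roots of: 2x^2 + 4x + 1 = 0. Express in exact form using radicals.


Using the quadratic formula: x = (-b ± sqrt(b^2 - 4ac)) / (2a)
Here a = 2, b = 4, c = 1
Discriminant = b^2 - 4ac = 4^2 - 4(2)(1) = 16 - 8 = 8
Since discriminant = 8 > 0, there are two real roots.
x = (-4 ± 2*sqrt(2)) / 4
Simplifying: x = (-2 ± sqrt(2)) / 2
Numerically: x ≈ -0.2929 or x ≈ -1.7071

x = (-2 + sqrt(2)) / 2 or x = (-2 - sqrt(2)) / 2


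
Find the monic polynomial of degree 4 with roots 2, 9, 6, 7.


A monic polynomial with roots 2, 9, 6, 7 is:
p(x) = (x - 2)(x - 9)(x - 6)(x - 7)
After multiplying by (x - 2): x - 2
After multiplying by (x - 9): x^2 - 11x + 18
After multiplying by (x - 6): x^3 - 17x^2 + 84x - 108
After multiplying by (x - 7): x^4 - 24x^3 + 203x^2 - 696x + 756

x^4 - 24x^3 + 203x^2 - 696x + 756
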